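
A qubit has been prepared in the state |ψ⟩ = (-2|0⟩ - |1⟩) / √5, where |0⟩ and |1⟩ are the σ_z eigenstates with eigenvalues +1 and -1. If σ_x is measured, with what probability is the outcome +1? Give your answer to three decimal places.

|+x⟩ = (|0⟩ + |1⟩)/√2, so ⟨+x|ψ⟩ = (-3) / (√2·√5).
P = |-3|² / 10 = 9/10.

0.900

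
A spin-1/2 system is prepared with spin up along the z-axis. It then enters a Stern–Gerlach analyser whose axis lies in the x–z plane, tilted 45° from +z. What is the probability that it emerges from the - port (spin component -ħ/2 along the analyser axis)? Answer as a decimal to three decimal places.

0.146

For spin-½, the probability of finding spin-up along an axis at angle θ to the initial spin direction is cos²(θ/2); spin-down is sin²(θ/2).
θ = 45°, so P = sin²(22.5°) ≈ 0.146.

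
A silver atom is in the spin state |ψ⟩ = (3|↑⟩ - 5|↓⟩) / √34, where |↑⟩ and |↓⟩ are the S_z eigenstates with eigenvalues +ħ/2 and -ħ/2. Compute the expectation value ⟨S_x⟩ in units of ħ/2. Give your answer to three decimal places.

⟨σ_x⟩ = 2 Re(a* b)/(|a|²+|b|²) with a = 3, b = -5.
a* b = -15, so ⟨σ_x⟩ = -30/34.
⟨S_x⟩ = (ħ/2)·⟨σ_x⟩.

-0.882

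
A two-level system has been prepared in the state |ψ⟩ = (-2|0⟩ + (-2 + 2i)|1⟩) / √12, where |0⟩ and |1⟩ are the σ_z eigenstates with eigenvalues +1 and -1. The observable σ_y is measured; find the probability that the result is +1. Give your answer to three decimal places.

0.167

|+y⟩ = (|0⟩ + i|1⟩)/√2, so ⟨+y|ψ⟩ = (2i) / (√2·√12).
P = |2i|² / 24 = 4/24.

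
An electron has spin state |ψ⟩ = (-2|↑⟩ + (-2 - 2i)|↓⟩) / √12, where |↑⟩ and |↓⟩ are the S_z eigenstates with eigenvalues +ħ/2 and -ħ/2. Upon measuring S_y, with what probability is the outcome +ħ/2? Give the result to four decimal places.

|+y⟩ = (|↑⟩ + i|↓⟩)/√2, so ⟨+y|ψ⟩ = (-4 + 2i) / (√2·√12).
P = |-4 + 2i|² / 24 = 20/24.

0.8333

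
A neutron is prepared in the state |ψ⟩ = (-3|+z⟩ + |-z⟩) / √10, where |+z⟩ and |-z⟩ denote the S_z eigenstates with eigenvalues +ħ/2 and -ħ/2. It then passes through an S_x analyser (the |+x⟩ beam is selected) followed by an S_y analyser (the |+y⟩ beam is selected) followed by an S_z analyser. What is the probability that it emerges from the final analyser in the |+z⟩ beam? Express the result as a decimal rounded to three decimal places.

0.050

First analyser (S_x): P(|+x⟩) = |⟨+x|ψ⟩|² = 4/20.
After stage 1 the state is |+x⟩; P(|+y⟩) = |⟨+y|+x⟩|² = 1/2.
After stage 2 the state is |+y⟩; P(|+z⟩) = |⟨+z|+y⟩|² = 1/2.
Joint probability = 4/20 × 1/2 × 1/2 = 0.050.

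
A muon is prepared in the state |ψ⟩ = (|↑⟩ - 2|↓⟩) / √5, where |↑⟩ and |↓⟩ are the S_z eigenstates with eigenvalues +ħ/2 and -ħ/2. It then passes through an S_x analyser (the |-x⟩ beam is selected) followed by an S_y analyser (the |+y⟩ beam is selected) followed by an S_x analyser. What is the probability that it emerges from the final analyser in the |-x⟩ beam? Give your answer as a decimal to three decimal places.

First analyser (S_x): P(|-x⟩) = |⟨-x|ψ⟩|² = 9/10.
After stage 1 the state is |-x⟩; P(|+y⟩) = |⟨+y|-x⟩|² = 1/2.
After stage 2 the state is |+y⟩; P(|-x⟩) = |⟨-x|+y⟩|² = 1/2.
Joint probability = 9/10 × 1/2 × 1/2 = 0.225.

0.225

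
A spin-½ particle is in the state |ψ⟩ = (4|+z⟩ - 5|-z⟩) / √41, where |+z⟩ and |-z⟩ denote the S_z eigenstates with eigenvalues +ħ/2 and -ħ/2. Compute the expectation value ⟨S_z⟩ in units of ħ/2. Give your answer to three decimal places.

-0.220

⟨σ_z⟩ = |a|² - |b|² divided by |a|²+|b|², with a, b the |+z⟩, |-z⟩ amplitudes.
= (16 - 25)/41 = -9/41.
⟨S_z⟩ = (ħ/2)·⟨σ_z⟩.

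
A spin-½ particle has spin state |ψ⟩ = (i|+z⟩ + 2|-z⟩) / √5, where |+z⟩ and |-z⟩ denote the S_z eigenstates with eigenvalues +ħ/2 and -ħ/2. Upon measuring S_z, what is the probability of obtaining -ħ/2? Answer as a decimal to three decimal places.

The -ħ/2 outcome corresponds to |-z⟩. Its amplitude in |ψ⟩ is 2/√5.
P = |2|² / 5 = 4/5.

0.800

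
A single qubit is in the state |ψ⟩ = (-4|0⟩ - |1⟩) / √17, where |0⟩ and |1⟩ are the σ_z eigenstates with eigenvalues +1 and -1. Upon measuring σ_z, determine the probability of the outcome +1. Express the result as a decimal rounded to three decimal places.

0.941

The +1 outcome corresponds to |0⟩. Its amplitude in |ψ⟩ is -4/√17.
P = |-4|² / 17 = 16/17.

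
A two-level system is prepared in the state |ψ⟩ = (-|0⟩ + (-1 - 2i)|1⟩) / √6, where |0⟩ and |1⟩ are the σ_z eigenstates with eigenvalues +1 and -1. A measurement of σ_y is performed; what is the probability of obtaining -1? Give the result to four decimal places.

0.1667

|-y⟩ = (|0⟩ - i|1⟩)/√2, so ⟨-y|ψ⟩ = (1 - i) / (√2·√6).
P = |1 - i|² / 12 = 2/12.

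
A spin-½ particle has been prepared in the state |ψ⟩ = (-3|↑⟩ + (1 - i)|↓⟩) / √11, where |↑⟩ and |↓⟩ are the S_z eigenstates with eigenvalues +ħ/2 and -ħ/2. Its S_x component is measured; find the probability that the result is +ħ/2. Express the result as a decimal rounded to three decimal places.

|+x⟩ = (|↑⟩ + |↓⟩)/√2, so ⟨+x|ψ⟩ = (-2 - i) / (√2·√11).
P = |-2 - i|² / 22 = 5/22.

0.227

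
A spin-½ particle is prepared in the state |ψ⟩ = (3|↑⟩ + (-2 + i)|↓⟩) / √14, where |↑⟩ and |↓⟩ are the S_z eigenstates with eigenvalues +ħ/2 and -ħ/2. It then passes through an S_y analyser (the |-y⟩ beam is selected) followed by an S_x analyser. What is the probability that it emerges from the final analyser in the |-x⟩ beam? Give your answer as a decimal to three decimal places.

0.143

First analyser (S_y): P(|-y⟩) = |⟨-y|ψ⟩|² = 8/28.
After stage 1 the state is |-y⟩; P(|-x⟩) = |⟨-x|-y⟩|² = 1/2.
Joint probability = 8/28 × 1/2 = 0.143.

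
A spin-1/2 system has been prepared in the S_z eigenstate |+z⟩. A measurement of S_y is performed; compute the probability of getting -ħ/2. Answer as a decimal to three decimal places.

In the S_z basis, |+z⟩ = |↑⟩ and |-y⟩ = (|↑⟩ - i|↓⟩)/√2.
|⟨-y|+z⟩|² = 1/2.

0.500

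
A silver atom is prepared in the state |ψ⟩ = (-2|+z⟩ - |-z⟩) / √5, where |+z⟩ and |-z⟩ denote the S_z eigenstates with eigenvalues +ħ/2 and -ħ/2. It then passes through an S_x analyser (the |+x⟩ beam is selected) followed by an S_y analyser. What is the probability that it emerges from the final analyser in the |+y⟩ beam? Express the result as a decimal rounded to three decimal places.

0.450

First analyser (S_x): P(|+x⟩) = |⟨+x|ψ⟩|² = 9/10.
After stage 1 the state is |+x⟩; P(|+y⟩) = |⟨+y|+x⟩|² = 1/2.
Joint probability = 9/10 × 1/2 = 0.450.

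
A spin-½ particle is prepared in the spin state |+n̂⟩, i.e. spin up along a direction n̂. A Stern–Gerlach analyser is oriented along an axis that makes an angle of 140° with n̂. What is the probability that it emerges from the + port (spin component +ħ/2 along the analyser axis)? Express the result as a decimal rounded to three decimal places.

0.117

For spin-½, the probability of finding spin-up along an axis at angle θ to the initial spin direction is cos²(θ/2); spin-down is sin²(θ/2).
θ = 140°, so P = cos²(70°) ≈ 0.117.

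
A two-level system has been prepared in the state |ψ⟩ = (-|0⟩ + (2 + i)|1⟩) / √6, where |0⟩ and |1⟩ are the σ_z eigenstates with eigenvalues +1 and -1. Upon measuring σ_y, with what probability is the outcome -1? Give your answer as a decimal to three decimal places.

0.667

|-y⟩ = (|0⟩ - i|1⟩)/√2, so ⟨-y|ψ⟩ = (-2 + 2i) / (√2·√6).
P = |-2 + 2i|² / 12 = 8/12.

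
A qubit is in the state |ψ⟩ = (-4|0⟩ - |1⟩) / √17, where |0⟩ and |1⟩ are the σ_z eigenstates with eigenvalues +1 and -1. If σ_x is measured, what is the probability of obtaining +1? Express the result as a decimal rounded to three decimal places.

|+x⟩ = (|0⟩ + |1⟩)/√2, so ⟨+x|ψ⟩ = (-5) / (√2·√17).
P = |-5|² / 34 = 25/34.

0.735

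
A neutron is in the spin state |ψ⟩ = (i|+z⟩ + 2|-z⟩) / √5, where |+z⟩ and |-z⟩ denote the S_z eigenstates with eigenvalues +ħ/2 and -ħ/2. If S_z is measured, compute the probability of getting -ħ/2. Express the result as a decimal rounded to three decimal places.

The -ħ/2 outcome corresponds to |-z⟩. Its amplitude in |ψ⟩ is 2/√5.
P = |2|² / 5 = 4/5.

0.800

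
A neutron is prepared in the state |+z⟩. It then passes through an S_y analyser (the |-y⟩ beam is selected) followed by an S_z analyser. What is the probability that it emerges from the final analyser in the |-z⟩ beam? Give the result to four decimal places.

0.2500

First analyser (S_y): from |+z⟩, P(|-y⟩) = 1/2.
After stage 1 the state is |-y⟩; P(|-z⟩) = |⟨-z|-y⟩|² = 1/2.
Joint probability = 1/2 × 1/2 = 0.2500.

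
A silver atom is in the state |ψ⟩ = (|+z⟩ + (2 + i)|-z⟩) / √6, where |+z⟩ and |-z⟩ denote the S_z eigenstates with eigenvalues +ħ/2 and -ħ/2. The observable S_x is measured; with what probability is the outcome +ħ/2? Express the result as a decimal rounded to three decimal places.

|+x⟩ = (|+z⟩ + |-z⟩)/√2, so ⟨+x|ψ⟩ = (3 + i) / (√2·√6).
P = |3 + i|² / 12 = 10/12.

0.833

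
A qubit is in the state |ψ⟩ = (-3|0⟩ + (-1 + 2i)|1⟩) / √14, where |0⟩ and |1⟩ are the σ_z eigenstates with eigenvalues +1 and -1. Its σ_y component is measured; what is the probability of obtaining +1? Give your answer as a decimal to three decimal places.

|+y⟩ = (|0⟩ + i|1⟩)/√2, so ⟨+y|ψ⟩ = (-1 + i) / (√2·√14).
P = |-1 + i|² / 28 = 2/28.

0.071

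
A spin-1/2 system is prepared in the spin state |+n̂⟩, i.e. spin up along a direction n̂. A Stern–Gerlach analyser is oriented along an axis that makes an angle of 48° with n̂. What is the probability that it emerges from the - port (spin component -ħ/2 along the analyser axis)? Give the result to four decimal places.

For spin-½, the probability of finding spin-up along an axis at angle θ to the initial spin direction is cos²(θ/2); spin-down is sin²(θ/2).
θ = 48°, so P = sin²(24°) ≈ 0.1654.

0.1654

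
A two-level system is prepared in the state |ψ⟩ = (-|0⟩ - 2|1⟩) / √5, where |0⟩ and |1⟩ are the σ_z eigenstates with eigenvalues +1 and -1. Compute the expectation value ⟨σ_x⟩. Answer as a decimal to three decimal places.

0.800

⟨σ_x⟩ = 2 Re(a* b)/(|a|²+|b|²) with a = -1, b = -2.
a* b = 2, so ⟨σ_x⟩ = 4/5.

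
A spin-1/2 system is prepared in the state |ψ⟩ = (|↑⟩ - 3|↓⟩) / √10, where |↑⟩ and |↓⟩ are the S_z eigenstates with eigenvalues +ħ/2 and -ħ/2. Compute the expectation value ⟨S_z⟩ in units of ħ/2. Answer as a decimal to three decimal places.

⟨σ_z⟩ = |a|² - |b|² divided by |a|²+|b|², with a, b the |↑⟩, |↓⟩ amplitudes.
= (1 - 9)/10 = -8/10.
⟨S_z⟩ = (ħ/2)·⟨σ_z⟩.

-0.800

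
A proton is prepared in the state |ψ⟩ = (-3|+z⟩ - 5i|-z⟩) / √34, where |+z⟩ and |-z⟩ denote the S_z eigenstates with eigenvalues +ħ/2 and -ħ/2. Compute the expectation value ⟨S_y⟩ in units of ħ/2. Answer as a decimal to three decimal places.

⟨σ_y⟩ = 2 Im(a* b)/(|a|²+|b|²) with a = -3, b = -5i.
a* b = 15i, so ⟨σ_y⟩ = 30/34.
⟨S_y⟩ = (ħ/2)·⟨σ_y⟩.

0.882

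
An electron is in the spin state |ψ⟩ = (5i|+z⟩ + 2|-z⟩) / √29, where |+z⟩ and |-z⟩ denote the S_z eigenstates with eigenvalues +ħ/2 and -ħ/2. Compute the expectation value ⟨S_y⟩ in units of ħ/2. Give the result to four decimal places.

-0.6897

⟨σ_y⟩ = 2 Im(a* b)/(|a|²+|b|²) with a = 5i, b = 2.
a* b = -10i, so ⟨σ_y⟩ = -20/29.
⟨S_y⟩ = (ħ/2)·⟨σ_y⟩.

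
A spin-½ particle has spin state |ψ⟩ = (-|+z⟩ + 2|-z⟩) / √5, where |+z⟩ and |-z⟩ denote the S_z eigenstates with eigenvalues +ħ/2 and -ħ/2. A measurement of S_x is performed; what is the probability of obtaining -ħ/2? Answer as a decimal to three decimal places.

0.900

|-x⟩ = (|+z⟩ - |-z⟩)/√2, so ⟨-x|ψ⟩ = (-3) / (√2·√5).
P = |-3|² / 10 = 9/10.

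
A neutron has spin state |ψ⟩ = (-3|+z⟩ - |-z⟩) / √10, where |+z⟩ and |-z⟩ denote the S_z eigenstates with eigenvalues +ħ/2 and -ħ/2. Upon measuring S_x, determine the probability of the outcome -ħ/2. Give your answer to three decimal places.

0.200

|-x⟩ = (|+z⟩ - |-z⟩)/√2, so ⟨-x|ψ⟩ = (-2) / (√2·√10).
P = |-2|² / 20 = 4/20.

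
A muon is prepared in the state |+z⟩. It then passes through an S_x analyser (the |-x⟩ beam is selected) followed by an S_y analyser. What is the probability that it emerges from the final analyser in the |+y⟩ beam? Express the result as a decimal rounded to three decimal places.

0.250

First analyser (S_x): from |+z⟩, P(|-x⟩) = 1/2.
After stage 1 the state is |-x⟩; P(|+y⟩) = |⟨+y|-x⟩|² = 1/2.
Joint probability = 1/2 × 1/2 = 0.250.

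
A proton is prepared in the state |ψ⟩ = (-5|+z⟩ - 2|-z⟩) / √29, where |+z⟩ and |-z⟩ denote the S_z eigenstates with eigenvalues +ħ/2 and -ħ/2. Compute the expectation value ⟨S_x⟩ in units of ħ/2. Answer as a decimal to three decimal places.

⟨σ_x⟩ = 2 Re(a* b)/(|a|²+|b|²) with a = -5, b = -2.
a* b = 10, so ⟨σ_x⟩ = 20/29.
⟨S_x⟩ = (ħ/2)·⟨σ_x⟩.

0.690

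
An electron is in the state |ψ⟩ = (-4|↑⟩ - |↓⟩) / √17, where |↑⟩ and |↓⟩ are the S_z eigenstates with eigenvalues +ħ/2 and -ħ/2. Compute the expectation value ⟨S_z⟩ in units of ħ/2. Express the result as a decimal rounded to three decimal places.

⟨σ_z⟩ = |a|² - |b|² divided by |a|²+|b|², with a, b the |↑⟩, |↓⟩ amplitudes.
= (16 - 1)/17 = 15/17.
⟨S_z⟩ = (ħ/2)·⟨σ_z⟩.

0.882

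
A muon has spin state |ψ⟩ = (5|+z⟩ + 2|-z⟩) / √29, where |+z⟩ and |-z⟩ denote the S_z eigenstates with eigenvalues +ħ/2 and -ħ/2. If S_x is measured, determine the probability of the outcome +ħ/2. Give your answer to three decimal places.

|+x⟩ = (|+z⟩ + |-z⟩)/√2, so ⟨+x|ψ⟩ = (7) / (√2·√29).
P = |7|² / 58 = 49/58.

0.845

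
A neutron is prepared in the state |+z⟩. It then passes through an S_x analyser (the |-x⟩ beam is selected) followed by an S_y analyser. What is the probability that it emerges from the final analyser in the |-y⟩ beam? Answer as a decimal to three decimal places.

First analyser (S_x): from |+z⟩, P(|-x⟩) = 1/2.
After stage 1 the state is |-x⟩; P(|-y⟩) = |⟨-y|-x⟩|² = 1/2.
Joint probability = 1/2 × 1/2 = 0.250.

0.250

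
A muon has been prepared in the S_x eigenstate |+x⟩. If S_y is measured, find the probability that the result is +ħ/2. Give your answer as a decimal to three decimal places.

0.500

In the S_z basis, |+x⟩ = (|↑⟩ + |↓⟩)/√2 and |+y⟩ = (|↑⟩ + i|↓⟩)/√2.
|⟨+y|+x⟩|² = 1/2.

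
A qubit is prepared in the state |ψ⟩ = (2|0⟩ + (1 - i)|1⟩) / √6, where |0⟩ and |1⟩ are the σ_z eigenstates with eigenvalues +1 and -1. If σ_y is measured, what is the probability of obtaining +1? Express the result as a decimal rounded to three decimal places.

0.167

|+y⟩ = (|0⟩ + i|1⟩)/√2, so ⟨+y|ψ⟩ = (1 - i) / (√2·√6).
P = |1 - i|² / 12 = 2/12.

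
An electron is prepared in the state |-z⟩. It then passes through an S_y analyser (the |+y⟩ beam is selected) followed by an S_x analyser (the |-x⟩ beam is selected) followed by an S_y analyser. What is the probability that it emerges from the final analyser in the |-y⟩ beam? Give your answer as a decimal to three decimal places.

0.125

First analyser (S_y): from |-z⟩, P(|+y⟩) = 1/2.
After stage 1 the state is |+y⟩; P(|-x⟩) = |⟨-x|+y⟩|² = 1/2.
After stage 2 the state is |-x⟩; P(|-y⟩) = |⟨-y|-x⟩|² = 1/2.
Joint probability = 1/2 × 1/2 × 1/2 = 0.125.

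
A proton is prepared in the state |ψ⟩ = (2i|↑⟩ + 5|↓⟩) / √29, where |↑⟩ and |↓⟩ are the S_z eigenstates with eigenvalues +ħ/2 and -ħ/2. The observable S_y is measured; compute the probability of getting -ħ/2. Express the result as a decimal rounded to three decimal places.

|-y⟩ = (|↑⟩ - i|↓⟩)/√2, so ⟨-y|ψ⟩ = (7i) / (√2·√29).
P = |7i|² / 58 = 49/58.

0.845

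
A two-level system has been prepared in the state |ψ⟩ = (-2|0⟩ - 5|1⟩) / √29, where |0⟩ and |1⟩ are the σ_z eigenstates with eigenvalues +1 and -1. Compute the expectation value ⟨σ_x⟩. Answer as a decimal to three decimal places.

⟨σ_x⟩ = 2 Re(a* b)/(|a|²+|b|²) with a = -2, b = -5.
a* b = 10, so ⟨σ_x⟩ = 20/29.

0.690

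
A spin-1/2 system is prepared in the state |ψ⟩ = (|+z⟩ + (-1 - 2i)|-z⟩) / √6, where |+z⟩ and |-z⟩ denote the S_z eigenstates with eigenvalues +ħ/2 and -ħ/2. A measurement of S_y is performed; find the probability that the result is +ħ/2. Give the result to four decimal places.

|+y⟩ = (|+z⟩ + i|-z⟩)/√2, so ⟨+y|ψ⟩ = (-1 + i) / (√2·√6).
P = |-1 + i|² / 12 = 2/12.

0.1667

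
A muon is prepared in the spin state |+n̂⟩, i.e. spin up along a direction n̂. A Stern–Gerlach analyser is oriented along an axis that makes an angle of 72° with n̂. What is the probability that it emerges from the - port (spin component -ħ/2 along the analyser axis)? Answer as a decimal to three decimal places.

0.345

For spin-½, the probability of finding spin-up along an axis at angle θ to the initial spin direction is cos²(θ/2); spin-down is sin²(θ/2).
θ = 72°, so P = sin²(36°) ≈ 0.345.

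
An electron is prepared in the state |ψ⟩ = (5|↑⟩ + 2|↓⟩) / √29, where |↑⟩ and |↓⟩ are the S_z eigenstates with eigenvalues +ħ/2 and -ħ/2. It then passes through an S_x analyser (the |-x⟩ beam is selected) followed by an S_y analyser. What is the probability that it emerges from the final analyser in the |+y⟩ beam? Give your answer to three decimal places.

0.078

First analyser (S_x): P(|-x⟩) = |⟨-x|ψ⟩|² = 9/58.
After stage 1 the state is |-x⟩; P(|+y⟩) = |⟨+y|-x⟩|² = 1/2.
Joint probability = 9/58 × 1/2 = 0.078.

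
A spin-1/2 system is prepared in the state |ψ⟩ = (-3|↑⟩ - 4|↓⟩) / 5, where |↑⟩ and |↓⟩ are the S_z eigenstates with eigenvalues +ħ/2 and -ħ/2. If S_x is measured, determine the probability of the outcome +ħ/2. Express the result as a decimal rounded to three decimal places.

0.980

|+x⟩ = (|↑⟩ + |↓⟩)/√2, so ⟨+x|ψ⟩ = (-7) / (√2·5).
P = |-7|² / 50 = 49/50.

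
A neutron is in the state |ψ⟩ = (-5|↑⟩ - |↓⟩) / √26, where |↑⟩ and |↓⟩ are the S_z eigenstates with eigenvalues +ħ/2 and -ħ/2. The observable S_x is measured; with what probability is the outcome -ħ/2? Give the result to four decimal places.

|-x⟩ = (|↑⟩ - |↓⟩)/√2, so ⟨-x|ψ⟩ = (-4) / (√2·√26).
P = |-4|² / 52 = 16/52.

0.3077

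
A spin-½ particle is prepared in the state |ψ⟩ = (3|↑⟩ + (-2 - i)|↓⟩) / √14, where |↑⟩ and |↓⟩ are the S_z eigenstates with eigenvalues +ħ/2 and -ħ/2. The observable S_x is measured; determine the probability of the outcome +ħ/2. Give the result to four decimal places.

|+x⟩ = (|↑⟩ + |↓⟩)/√2, so ⟨+x|ψ⟩ = (1 - i) / (√2·√14).
P = |1 - i|² / 28 = 2/28.

0.0714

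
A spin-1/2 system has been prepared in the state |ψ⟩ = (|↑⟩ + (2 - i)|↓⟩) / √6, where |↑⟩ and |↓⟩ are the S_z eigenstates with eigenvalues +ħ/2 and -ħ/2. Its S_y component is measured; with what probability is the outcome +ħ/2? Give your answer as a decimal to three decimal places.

0.333

|+y⟩ = (|↑⟩ + i|↓⟩)/√2, so ⟨+y|ψ⟩ = (-2i) / (√2·√6).
P = |-2i|² / 12 = 4/12.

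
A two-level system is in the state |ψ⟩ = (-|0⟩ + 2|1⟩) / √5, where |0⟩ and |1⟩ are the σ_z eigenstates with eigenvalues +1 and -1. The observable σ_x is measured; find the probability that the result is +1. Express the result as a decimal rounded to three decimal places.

|+x⟩ = (|0⟩ + |1⟩)/√2, so ⟨+x|ψ⟩ = (1) / (√2·√5).
P = |1|² / 10 = 1/10.

0.100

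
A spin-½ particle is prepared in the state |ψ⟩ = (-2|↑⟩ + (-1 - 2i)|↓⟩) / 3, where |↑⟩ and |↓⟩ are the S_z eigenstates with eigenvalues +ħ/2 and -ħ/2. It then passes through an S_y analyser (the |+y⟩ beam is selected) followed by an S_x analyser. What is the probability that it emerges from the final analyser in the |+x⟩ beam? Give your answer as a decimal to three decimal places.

First analyser (S_y): P(|+y⟩) = |⟨+y|ψ⟩|² = 17/18.
After stage 1 the state is |+y⟩; P(|+x⟩) = |⟨+x|+y⟩|² = 1/2.
Joint probability = 17/18 × 1/2 = 0.472.

0.472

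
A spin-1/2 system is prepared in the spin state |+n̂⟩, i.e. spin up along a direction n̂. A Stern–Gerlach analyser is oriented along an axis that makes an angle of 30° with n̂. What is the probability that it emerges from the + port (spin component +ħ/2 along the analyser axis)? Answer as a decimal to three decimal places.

0.933

For spin-½, the probability of finding spin-up along an axis at angle θ to the initial spin direction is cos²(θ/2); spin-down is sin²(θ/2).
θ = 30°, so P = cos²(15°) ≈ 0.933.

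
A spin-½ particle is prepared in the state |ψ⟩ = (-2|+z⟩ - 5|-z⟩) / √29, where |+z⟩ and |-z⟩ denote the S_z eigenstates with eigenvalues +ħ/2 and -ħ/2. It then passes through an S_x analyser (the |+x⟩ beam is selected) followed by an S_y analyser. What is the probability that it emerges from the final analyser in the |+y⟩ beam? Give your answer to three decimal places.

First analyser (S_x): P(|+x⟩) = |⟨+x|ψ⟩|² = 49/58.
After stage 1 the state is |+x⟩; P(|+y⟩) = |⟨+y|+x⟩|² = 1/2.
Joint probability = 49/58 × 1/2 = 0.422.

0.422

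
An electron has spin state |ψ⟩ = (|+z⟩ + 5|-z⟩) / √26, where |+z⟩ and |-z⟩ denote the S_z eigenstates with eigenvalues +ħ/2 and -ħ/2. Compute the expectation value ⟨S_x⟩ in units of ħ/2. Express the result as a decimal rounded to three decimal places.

⟨σ_x⟩ = 2 Re(a* b)/(|a|²+|b|²) with a = 1, b = 5.
a* b = 5, so ⟨σ_x⟩ = 10/26.
⟨S_x⟩ = (ħ/2)·⟨σ_x⟩.

0.385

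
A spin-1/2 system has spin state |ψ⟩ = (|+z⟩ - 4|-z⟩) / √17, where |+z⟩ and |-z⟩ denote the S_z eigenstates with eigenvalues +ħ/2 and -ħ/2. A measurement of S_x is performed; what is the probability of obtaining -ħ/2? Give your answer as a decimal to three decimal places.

|-x⟩ = (|+z⟩ - |-z⟩)/√2, so ⟨-x|ψ⟩ = (5) / (√2·√17).
P = |5|² / 34 = 25/34.

0.735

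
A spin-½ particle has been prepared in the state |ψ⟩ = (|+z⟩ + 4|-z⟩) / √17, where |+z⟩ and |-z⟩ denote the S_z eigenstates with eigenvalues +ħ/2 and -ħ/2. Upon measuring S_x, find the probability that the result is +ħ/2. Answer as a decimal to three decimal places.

0.735

|+x⟩ = (|+z⟩ + |-z⟩)/√2, so ⟨+x|ψ⟩ = (5) / (√2·√17).
P = |5|² / 34 = 25/34.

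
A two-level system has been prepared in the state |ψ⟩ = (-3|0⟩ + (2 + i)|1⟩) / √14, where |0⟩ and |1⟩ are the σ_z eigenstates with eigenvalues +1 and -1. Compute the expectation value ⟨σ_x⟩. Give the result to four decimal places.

⟨σ_x⟩ = 2 Re(a* b)/(|a|²+|b|²) with a = -3, b = (2 + i).
a* b = (-6 - 3i), so ⟨σ_x⟩ = -12/14.

-0.8571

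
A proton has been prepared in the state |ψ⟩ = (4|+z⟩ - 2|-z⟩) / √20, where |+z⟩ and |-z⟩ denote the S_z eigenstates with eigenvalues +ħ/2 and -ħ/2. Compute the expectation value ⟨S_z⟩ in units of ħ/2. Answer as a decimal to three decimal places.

0.600

⟨σ_z⟩ = |a|² - |b|² divided by |a|²+|b|², with a, b the |+z⟩, |-z⟩ amplitudes.
= (16 - 4)/20 = 12/20.
⟨S_z⟩ = (ħ/2)·⟨σ_z⟩.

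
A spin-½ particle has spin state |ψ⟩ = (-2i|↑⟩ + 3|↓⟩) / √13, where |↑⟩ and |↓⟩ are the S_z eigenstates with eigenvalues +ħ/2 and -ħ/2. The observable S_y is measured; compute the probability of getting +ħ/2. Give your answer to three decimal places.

|+y⟩ = (|↑⟩ + i|↓⟩)/√2, so ⟨+y|ψ⟩ = (-5i) / (√2·√13).
P = |-5i|² / 26 = 25/26.

0.962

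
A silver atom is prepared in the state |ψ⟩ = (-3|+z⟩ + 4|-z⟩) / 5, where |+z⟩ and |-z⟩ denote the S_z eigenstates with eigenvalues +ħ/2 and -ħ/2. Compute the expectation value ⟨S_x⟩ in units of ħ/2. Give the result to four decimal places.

-0.9600

⟨σ_x⟩ = 2 Re(a* b)/(|a|²+|b|²) with a = -3, b = 4.
a* b = -12, so ⟨σ_x⟩ = -24/25.
⟨S_x⟩ = (ħ/2)·⟨σ_x⟩.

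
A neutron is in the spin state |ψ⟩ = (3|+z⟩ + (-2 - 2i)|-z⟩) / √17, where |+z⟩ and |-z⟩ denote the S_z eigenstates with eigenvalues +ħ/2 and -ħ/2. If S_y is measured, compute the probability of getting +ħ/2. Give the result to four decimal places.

0.1471

|+y⟩ = (|+z⟩ + i|-z⟩)/√2, so ⟨+y|ψ⟩ = (1 + 2i) / (√2·√17).
P = |1 + 2i|² / 34 = 5/34.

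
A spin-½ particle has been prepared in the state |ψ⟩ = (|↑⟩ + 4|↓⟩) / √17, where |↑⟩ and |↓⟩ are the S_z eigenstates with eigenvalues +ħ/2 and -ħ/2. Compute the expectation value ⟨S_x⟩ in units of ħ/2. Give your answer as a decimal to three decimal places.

⟨σ_x⟩ = 2 Re(a* b)/(|a|²+|b|²) with a = 1, b = 4.
a* b = 4, so ⟨σ_x⟩ = 8/17.
⟨S_x⟩ = (ħ/2)·⟨σ_x⟩.

0.471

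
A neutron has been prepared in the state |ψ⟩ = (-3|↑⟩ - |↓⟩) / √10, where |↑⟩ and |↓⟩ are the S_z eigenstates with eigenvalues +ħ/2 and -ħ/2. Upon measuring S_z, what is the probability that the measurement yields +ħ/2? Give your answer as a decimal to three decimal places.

0.900

The +ħ/2 outcome corresponds to |↑⟩. Its amplitude in |ψ⟩ is -3/√10.
P = |-3|² / 10 = 9/10.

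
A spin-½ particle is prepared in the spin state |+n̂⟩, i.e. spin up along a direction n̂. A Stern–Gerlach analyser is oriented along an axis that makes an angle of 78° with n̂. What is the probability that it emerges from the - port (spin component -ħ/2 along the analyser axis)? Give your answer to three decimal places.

0.396

For spin-½, the probability of finding spin-up along an axis at angle θ to the initial spin direction is cos²(θ/2); spin-down is sin²(θ/2).
θ = 78°, so P = sin²(39°) ≈ 0.396.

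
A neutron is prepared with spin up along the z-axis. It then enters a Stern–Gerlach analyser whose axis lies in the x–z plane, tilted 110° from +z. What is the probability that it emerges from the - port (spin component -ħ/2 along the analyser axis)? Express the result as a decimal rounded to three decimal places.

For spin-½, the probability of finding spin-up along an axis at angle θ to the initial spin direction is cos²(θ/2); spin-down is sin²(θ/2).
θ = 110°, so P = sin²(55°) ≈ 0.671.

0.671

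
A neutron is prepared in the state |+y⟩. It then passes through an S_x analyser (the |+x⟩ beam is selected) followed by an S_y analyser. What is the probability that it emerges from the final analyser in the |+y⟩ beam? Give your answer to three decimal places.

First analyser (S_x): from |+y⟩, P(|+x⟩) = 1/2.
After stage 1 the state is |+x⟩; P(|+y⟩) = |⟨+y|+x⟩|² = 1/2.
Joint probability = 1/2 × 1/2 = 0.250.

0.250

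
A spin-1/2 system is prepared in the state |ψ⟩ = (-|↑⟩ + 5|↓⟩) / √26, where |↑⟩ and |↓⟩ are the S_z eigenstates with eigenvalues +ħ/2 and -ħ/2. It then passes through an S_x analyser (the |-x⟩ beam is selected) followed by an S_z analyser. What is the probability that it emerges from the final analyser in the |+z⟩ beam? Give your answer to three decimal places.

First analyser (S_x): P(|-x⟩) = |⟨-x|ψ⟩|² = 36/52.
After stage 1 the state is |-x⟩; P(|+z⟩) = |⟨+z|-x⟩|² = 1/2.
Joint probability = 36/52 × 1/2 = 0.346.

0.346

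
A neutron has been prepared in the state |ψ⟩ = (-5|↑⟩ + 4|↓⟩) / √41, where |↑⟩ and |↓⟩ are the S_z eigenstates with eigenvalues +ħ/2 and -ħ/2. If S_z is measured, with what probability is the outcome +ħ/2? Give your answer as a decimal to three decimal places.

0.610

The +ħ/2 outcome corresponds to |↑⟩. Its amplitude in |ψ⟩ is -5/√41.
P = |-5|² / 41 = 25/41.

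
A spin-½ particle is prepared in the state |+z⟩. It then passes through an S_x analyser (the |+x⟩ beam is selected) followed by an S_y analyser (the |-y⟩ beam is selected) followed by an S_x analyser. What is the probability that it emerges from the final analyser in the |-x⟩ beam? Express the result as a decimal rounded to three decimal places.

0.125

First analyser (S_x): from |+z⟩, P(|+x⟩) = 1/2.
After stage 1 the state is |+x⟩; P(|-y⟩) = |⟨-y|+x⟩|² = 1/2.
After stage 2 the state is |-y⟩; P(|-x⟩) = |⟨-x|-y⟩|² = 1/2.
Joint probability = 1/2 × 1/2 × 1/2 = 0.125.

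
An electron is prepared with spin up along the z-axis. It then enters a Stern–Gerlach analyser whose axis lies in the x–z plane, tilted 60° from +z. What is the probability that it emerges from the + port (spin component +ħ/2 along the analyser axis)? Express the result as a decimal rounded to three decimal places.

0.750

For spin-½, the probability of finding spin-up along an axis at angle θ to the initial spin direction is cos²(θ/2); spin-down is sin²(θ/2).
θ = 60°, so P = cos²(30°) ≈ 0.750.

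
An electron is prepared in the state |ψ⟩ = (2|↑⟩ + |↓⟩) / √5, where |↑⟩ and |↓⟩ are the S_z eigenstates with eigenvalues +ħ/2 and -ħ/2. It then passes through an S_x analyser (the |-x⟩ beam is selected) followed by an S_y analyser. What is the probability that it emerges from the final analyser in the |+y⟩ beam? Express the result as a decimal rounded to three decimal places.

0.050

First analyser (S_x): P(|-x⟩) = |⟨-x|ψ⟩|² = 1/10.
After stage 1 the state is |-x⟩; P(|+y⟩) = |⟨+y|-x⟩|² = 1/2.
Joint probability = 1/10 × 1/2 = 0.050.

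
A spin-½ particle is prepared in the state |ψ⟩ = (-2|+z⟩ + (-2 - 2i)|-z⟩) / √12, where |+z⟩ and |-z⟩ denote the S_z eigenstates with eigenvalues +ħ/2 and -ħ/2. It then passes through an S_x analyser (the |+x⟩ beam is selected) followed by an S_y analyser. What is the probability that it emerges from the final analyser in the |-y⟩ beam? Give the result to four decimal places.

First analyser (S_x): P(|+x⟩) = |⟨+x|ψ⟩|² = 20/24.
After stage 1 the state is |+x⟩; P(|-y⟩) = |⟨-y|+x⟩|² = 1/2.
Joint probability = 20/24 × 1/2 = 0.4167.

0.4167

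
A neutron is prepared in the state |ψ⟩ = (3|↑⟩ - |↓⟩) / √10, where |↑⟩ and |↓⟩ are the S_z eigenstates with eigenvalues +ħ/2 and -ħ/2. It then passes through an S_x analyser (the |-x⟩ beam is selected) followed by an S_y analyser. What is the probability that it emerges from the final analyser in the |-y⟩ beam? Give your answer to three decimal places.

0.400

First analyser (S_x): P(|-x⟩) = |⟨-x|ψ⟩|² = 16/20.
After stage 1 the state is |-x⟩; P(|-y⟩) = |⟨-y|-x⟩|² = 1/2.
Joint probability = 16/20 × 1/2 = 0.400.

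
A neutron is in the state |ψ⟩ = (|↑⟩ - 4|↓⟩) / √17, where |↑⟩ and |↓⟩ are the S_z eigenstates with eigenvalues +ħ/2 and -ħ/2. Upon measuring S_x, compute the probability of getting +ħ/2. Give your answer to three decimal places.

0.265

|+x⟩ = (|↑⟩ + |↓⟩)/√2, so ⟨+x|ψ⟩ = (-3) / (√2·√17).
P = |-3|² / 34 = 9/34.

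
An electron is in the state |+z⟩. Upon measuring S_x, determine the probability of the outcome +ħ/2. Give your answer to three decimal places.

0.500

In the S_z basis, |+z⟩ = |+z⟩ and |+x⟩ = (|+z⟩ + |-z⟩)/√2.
|⟨+x|+z⟩|² = 1/2.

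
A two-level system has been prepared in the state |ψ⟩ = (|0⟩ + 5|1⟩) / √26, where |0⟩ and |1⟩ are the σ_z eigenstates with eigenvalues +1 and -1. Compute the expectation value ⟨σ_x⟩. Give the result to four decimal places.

⟨σ_x⟩ = 2 Re(a* b)/(|a|²+|b|²) with a = 1, b = 5.
a* b = 5, so ⟨σ_x⟩ = 10/26.

0.3846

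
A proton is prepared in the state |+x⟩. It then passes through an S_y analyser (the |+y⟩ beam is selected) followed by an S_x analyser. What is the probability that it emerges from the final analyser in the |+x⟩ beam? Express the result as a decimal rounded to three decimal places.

0.250

First analyser (S_y): from |+x⟩, P(|+y⟩) = 1/2.
After stage 1 the state is |+y⟩; P(|+x⟩) = |⟨+x|+y⟩|² = 1/2.
Joint probability = 1/2 × 1/2 = 0.250.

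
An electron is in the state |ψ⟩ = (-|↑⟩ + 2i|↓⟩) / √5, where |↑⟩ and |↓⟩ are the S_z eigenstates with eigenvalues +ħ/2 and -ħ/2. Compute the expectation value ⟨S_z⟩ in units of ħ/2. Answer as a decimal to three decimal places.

-0.600

⟨σ_z⟩ = |a|² - |b|² divided by |a|²+|b|², with a, b the |↑⟩, |↓⟩ amplitudes.
= (1 - 4)/5 = -3/5.
⟨S_z⟩ = (ħ/2)·⟨σ_z⟩.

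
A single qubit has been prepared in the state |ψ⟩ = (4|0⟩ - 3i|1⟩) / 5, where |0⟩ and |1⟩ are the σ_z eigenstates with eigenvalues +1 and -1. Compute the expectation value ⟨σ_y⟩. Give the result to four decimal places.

-0.9600

⟨σ_y⟩ = 2 Im(a* b)/(|a|²+|b|²) with a = 4, b = -3i.
a* b = -12i, so ⟨σ_y⟩ = -24/25.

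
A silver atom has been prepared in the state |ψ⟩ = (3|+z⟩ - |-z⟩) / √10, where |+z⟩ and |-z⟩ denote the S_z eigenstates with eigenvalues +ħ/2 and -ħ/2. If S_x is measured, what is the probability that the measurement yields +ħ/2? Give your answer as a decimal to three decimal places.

0.200

|+x⟩ = (|+z⟩ + |-z⟩)/√2, so ⟨+x|ψ⟩ = (2) / (√2·√10).
P = |2|² / 20 = 4/20.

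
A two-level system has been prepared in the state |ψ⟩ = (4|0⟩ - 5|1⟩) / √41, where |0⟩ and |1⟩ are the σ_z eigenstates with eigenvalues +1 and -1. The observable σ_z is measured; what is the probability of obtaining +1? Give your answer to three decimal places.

0.390

The +1 outcome corresponds to |0⟩. Its amplitude in |ψ⟩ is 4/√41.
P = |4|² / 41 = 16/41.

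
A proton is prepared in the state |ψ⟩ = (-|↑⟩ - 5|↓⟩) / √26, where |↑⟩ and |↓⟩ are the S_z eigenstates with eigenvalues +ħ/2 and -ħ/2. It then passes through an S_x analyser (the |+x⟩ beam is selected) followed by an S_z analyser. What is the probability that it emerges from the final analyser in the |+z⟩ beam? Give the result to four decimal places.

0.3462

First analyser (S_x): P(|+x⟩) = |⟨+x|ψ⟩|² = 36/52.
After stage 1 the state is |+x⟩; P(|+z⟩) = |⟨+z|+x⟩|² = 1/2.
Joint probability = 36/52 × 1/2 = 0.3462.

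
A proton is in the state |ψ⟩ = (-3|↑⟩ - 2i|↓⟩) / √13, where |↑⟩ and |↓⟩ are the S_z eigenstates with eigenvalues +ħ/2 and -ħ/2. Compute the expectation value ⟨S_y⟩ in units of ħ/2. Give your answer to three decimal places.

⟨σ_y⟩ = 2 Im(a* b)/(|a|²+|b|²) with a = -3, b = -2i.
a* b = 6i, so ⟨σ_y⟩ = 12/13.
⟨S_y⟩ = (ħ/2)·⟨σ_y⟩.

0.923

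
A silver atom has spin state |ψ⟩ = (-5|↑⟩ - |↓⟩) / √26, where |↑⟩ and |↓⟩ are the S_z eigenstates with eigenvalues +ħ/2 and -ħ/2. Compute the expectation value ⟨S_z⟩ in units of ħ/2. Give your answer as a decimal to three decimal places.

0.923

⟨σ_z⟩ = |a|² - |b|² divided by |a|²+|b|², with a, b the |↑⟩, |↓⟩ amplitudes.
= (25 - 1)/26 = 24/26.
⟨S_z⟩ = (ħ/2)·⟨σ_z⟩.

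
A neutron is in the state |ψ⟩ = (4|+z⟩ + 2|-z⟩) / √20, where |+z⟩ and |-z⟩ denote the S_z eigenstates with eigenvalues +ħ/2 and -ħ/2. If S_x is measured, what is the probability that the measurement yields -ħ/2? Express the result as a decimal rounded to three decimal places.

|-x⟩ = (|+z⟩ - |-z⟩)/√2, so ⟨-x|ψ⟩ = (2) / (√2·√20).
P = |2|² / 40 = 4/40.

0.100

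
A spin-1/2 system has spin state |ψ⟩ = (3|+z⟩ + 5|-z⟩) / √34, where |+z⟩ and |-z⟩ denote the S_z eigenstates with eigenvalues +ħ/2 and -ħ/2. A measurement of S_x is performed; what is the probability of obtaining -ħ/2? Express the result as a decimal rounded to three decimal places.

0.059

|-x⟩ = (|+z⟩ - |-z⟩)/√2, so ⟨-x|ψ⟩ = (-2) / (√2·√34).
P = |-2|² / 68 = 4/68.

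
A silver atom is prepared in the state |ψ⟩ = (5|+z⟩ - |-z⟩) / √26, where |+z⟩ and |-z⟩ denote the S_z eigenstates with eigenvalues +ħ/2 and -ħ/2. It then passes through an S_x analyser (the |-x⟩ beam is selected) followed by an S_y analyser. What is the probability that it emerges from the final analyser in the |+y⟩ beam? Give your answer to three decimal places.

0.346

First analyser (S_x): P(|-x⟩) = |⟨-x|ψ⟩|² = 36/52.
After stage 1 the state is |-x⟩; P(|+y⟩) = |⟨+y|-x⟩|² = 1/2.
Joint probability = 36/52 × 1/2 = 0.346.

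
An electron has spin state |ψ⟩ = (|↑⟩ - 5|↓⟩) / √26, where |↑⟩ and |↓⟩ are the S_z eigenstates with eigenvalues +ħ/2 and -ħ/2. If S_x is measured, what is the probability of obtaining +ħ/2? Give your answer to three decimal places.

|+x⟩ = (|↑⟩ + |↓⟩)/√2, so ⟨+x|ψ⟩ = (-4) / (√2·√26).
P = |-4|² / 52 = 16/52.

0.308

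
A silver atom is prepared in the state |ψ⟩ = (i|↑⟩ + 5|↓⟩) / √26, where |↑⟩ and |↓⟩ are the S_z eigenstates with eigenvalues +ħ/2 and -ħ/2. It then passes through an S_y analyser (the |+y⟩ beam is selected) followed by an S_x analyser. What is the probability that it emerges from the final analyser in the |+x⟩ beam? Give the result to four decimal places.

0.1538

First analyser (S_y): P(|+y⟩) = |⟨+y|ψ⟩|² = 16/52.
After stage 1 the state is |+y⟩; P(|+x⟩) = |⟨+x|+y⟩|² = 1/2.
Joint probability = 16/52 × 1/2 = 0.1538.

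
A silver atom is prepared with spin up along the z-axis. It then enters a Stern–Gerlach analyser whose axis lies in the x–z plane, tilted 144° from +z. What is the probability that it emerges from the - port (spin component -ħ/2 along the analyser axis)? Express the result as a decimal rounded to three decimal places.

0.905

For spin-½, the probability of finding spin-up along an axis at angle θ to the initial spin direction is cos²(θ/2); spin-down is sin²(θ/2).
θ = 144°, so P = sin²(72°) ≈ 0.905.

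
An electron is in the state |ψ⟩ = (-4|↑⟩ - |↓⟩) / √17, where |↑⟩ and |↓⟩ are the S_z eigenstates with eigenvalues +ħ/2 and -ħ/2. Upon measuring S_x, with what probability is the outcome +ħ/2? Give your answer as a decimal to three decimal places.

|+x⟩ = (|↑⟩ + |↓⟩)/√2, so ⟨+x|ψ⟩ = (-5) / (√2·√17).
P = |-5|² / 34 = 25/34.

0.735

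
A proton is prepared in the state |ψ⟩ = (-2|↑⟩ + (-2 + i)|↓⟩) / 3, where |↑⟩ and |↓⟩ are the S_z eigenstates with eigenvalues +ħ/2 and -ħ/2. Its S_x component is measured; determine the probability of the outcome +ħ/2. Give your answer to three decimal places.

|+x⟩ = (|↑⟩ + |↓⟩)/√2, so ⟨+x|ψ⟩ = (-4 + i) / (√2·3).
P = |-4 + i|² / 18 = 17/18.

0.944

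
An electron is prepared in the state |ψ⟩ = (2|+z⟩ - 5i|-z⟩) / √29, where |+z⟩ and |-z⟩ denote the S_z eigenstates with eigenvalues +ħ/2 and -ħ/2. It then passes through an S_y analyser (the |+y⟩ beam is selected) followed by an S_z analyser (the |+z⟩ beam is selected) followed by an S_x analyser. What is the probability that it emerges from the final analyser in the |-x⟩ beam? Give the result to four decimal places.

First analyser (S_y): P(|+y⟩) = |⟨+y|ψ⟩|² = 9/58.
After stage 1 the state is |+y⟩; P(|+z⟩) = |⟨+z|+y⟩|² = 1/2.
After stage 2 the state is |+z⟩; P(|-x⟩) = |⟨-x|+z⟩|² = 1/2.
Joint probability = 9/58 × 1/2 × 1/2 = 0.0388.

0.0388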